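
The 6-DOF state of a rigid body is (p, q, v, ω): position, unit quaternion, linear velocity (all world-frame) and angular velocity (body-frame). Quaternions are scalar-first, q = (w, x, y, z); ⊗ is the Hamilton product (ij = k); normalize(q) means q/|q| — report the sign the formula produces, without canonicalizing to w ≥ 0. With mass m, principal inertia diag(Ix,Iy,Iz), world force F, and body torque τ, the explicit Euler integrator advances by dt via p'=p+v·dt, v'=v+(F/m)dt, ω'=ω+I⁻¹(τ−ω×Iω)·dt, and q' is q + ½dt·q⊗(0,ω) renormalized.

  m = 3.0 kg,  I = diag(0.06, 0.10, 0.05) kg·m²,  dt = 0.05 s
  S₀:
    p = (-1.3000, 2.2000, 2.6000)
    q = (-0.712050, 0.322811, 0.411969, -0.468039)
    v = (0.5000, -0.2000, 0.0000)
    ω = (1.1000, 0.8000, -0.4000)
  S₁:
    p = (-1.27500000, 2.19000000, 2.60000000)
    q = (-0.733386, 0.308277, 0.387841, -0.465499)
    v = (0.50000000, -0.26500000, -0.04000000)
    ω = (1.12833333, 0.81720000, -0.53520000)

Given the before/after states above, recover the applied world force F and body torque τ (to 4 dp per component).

rate change Δω = (0.02833333, 0.01720000, -0.13520000)
gyro term ω₀×Iω₀ = (0.0160, -0.0044, 0.0352)
applied torque τ = (0.0500, 0.0300, -0.1000)
velocity change Δv = (0.00000000, -0.06500000, -0.04000000)
m·(v₁−v₀)/dt = (0.0000, -3.9000, -2.4000)

F = (0.0000, -3.9000, -2.4000)
τ = (0.0500, 0.0300, -0.1000)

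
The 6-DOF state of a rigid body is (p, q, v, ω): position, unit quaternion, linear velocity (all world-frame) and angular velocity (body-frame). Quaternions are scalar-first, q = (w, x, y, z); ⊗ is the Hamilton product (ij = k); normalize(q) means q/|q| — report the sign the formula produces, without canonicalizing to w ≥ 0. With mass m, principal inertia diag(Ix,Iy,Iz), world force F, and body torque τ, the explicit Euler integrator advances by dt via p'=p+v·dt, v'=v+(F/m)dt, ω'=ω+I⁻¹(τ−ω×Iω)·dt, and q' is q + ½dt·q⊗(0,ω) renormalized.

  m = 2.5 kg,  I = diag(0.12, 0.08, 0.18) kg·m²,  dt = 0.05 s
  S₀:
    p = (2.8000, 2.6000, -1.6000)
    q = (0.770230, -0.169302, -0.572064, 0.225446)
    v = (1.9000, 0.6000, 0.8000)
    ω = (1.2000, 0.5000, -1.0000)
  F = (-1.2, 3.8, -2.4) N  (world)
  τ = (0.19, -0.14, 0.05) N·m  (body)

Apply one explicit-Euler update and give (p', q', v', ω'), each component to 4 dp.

p' = (2.8950, 2.6300, -1.5600)
q' = (0.7874, -0.1346, -0.5594, 0.2211)
v' = (1.8760, 0.6760, 0.7520)
ω' = (1.3000, 0.3675, -0.9794)

a = (-0.4800, 1.5200, -0.9600)
new position p' = (2.8950, 2.6300, -1.5600)
new velocity v' = (1.8760, 0.6760, 0.7520)
precession coupling ω×(Iω) = (-0.0500, 0.0720, -0.0240)
(τ − ω×Iω)/I = (2.0000, -2.6500, 0.4111)
ω + α·dt = (1.3000, 0.3675, -0.9794)
Hamilton product q⊗(0,ω) = (0.7146404, 1.3836170, 0.4863482, -0.1684042)
q' = normalize(q + ½dt·q⊗(0,ω)) = (0.7874, -0.1346, -0.5594, 0.2211)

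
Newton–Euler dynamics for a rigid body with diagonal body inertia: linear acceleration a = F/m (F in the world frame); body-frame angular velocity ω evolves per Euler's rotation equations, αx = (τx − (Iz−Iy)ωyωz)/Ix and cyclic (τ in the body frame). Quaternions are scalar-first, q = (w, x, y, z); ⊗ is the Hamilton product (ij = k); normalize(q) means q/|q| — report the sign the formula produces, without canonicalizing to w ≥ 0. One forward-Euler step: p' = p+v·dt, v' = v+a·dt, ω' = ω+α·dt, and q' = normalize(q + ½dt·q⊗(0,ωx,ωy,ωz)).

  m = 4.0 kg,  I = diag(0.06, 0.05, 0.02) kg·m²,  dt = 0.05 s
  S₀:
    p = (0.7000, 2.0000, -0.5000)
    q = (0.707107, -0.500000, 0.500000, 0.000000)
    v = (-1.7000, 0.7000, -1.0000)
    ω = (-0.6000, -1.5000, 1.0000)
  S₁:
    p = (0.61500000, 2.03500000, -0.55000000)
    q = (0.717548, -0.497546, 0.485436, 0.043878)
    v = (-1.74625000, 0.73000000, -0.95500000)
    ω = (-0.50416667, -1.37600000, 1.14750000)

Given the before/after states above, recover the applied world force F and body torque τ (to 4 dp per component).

rate change Δω = (0.09583333, 0.12400000, 0.14750000)
applied torque τ = (0.1600, 0.1000, 0.0500)
v₁ − v₀ = (-0.04625000, 0.03000000, 0.04500000)
applied force F = (-3.7000, 2.4000, 3.6000)

F = (-3.7000, 2.4000, 3.6000)
τ = (0.1600, 0.1000, 0.0500)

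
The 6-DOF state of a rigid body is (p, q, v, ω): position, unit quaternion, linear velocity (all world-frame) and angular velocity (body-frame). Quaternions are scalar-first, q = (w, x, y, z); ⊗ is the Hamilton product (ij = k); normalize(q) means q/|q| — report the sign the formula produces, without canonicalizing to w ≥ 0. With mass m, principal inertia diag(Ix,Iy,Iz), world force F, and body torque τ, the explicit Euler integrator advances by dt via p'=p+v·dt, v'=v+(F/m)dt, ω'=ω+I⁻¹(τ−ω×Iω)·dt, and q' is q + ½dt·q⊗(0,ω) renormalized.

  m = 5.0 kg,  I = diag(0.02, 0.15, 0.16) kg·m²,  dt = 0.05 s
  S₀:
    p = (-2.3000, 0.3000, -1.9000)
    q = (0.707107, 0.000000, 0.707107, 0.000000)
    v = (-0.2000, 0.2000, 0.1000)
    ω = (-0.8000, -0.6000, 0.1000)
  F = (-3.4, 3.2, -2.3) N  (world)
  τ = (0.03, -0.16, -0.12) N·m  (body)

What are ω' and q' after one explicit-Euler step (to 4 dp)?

ω' = (-0.7235, -0.6571, 0.0430)
q' = (0.7175, -0.0124, 0.6963, 0.0159)

ω×(Iω) gyroscopic = (-0.0006, 0.0112, 0.0624)
(τ − ω×Iω)/I = (1.5300, -1.1413, -1.1400)
new body rate ω' = (-0.7235, -0.6571, 0.0430)
Hamilton product q⊗(0,ω) = (0.4242642, -0.4949749, -0.4242642, 0.6363963)
q' = normalize(q + ½dt·q⊗(0,ω)) = (0.7175, -0.0124, 0.6963, 0.0159)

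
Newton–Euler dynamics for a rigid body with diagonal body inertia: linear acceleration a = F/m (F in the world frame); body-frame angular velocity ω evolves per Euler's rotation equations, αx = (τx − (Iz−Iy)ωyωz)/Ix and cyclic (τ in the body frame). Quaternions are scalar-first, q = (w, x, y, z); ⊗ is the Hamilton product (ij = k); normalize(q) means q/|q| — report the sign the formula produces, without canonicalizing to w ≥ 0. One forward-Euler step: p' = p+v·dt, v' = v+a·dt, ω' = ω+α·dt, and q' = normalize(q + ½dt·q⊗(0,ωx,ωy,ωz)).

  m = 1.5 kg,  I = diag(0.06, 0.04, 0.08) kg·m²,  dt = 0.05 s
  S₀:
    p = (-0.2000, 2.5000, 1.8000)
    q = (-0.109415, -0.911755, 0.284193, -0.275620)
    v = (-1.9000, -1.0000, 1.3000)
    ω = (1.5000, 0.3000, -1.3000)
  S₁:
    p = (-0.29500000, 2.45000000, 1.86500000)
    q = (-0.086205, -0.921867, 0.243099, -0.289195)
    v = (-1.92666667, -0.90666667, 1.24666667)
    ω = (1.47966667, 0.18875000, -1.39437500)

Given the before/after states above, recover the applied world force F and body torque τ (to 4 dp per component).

v₁ − v₀ = (-0.02666667, 0.09333333, -0.05333333)
m·(v₁−v₀)/dt = (-0.8000, 2.8000, -1.6000)
ω₁ − ω₀ = (-0.02033333, -0.11125000, -0.09437500)
τ = I·(Δω/dt) + ω₀×(Iω₀) = (-0.0400, -0.0500, -0.1600)

F = (-0.8000, 2.8000, -1.6000)
τ = (-0.0400, -0.0500, -0.1600)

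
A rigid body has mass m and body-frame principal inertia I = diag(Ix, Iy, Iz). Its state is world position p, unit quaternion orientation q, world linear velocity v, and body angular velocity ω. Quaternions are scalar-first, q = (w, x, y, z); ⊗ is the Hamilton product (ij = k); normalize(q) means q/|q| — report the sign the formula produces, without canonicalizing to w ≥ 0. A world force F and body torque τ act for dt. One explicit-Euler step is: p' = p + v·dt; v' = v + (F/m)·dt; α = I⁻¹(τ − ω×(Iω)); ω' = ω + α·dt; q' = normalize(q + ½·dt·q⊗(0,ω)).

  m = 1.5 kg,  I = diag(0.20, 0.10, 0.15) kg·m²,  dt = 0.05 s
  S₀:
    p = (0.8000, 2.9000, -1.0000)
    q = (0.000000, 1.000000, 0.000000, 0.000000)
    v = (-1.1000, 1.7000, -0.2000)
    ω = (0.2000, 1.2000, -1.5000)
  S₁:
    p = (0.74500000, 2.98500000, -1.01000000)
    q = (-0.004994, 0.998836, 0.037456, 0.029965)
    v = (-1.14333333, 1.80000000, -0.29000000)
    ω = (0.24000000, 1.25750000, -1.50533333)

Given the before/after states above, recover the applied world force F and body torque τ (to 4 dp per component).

F = (-1.3000, 3.0000, -2.7000)
τ = (0.0700, 0.1000, -0.0400)

Δω = ω₁−ω₀ = (0.04000000, 0.05750000, -0.00533333)
I·α + gyro = (0.0700, 0.1000, -0.0400)
Δv = v₁−v₀ = (-0.04333333, 0.10000000, -0.09000000)
applied force F = (-1.3000, 3.0000, -2.7000)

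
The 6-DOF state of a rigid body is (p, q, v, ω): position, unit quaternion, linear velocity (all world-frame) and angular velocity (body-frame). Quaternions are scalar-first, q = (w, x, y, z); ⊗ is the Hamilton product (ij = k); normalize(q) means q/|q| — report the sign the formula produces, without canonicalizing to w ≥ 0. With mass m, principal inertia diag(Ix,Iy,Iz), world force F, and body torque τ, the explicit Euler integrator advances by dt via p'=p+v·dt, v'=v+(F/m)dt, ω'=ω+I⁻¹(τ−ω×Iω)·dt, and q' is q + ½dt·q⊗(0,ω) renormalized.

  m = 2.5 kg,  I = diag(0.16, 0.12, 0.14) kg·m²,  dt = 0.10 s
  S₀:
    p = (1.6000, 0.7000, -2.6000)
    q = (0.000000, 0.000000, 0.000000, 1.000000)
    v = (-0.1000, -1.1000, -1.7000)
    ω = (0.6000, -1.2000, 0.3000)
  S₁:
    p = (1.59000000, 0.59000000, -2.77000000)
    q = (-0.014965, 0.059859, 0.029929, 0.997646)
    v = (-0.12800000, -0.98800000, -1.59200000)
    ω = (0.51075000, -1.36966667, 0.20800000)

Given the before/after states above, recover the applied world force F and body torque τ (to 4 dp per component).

v₁ − v₀ = (-0.02800000, 0.11200000, 0.10800000)
m·(v₁−v₀)/dt = (-0.7000, 2.8000, 2.7000)
rate change Δω = (-0.08925000, -0.16966667, -0.09200000)
precession coupling = (-0.0072, 0.0036, 0.0288)
τ = I·(Δω/dt) + ω₀×(Iω₀) = (-0.1500, -0.2000, -0.1000)

F = (-0.7000, 2.8000, 2.7000)
τ = (-0.1500, -0.2000, -0.1000)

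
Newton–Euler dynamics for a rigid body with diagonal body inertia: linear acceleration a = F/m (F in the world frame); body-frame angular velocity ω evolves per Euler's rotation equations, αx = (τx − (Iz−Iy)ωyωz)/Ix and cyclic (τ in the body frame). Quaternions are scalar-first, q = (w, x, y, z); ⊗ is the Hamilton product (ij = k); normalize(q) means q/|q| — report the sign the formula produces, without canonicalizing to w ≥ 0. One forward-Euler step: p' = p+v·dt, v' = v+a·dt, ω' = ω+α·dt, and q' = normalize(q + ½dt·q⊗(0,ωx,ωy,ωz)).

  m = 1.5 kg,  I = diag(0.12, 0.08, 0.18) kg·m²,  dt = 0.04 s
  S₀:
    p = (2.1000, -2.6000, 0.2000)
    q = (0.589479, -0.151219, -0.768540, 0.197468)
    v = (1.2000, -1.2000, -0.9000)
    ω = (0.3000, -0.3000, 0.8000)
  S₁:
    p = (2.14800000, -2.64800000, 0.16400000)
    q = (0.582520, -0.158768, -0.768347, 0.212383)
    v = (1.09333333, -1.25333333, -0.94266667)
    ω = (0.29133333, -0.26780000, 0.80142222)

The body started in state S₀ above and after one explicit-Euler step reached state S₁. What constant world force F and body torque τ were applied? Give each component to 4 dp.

F = (-4.0000, -2.0000, -1.6000)
τ = (-0.0500, 0.0500, 0.0100)

Δv = v₁−v₀ = (-0.10666667, -0.05333333, -0.04266667)
m·(v₁−v₀)/dt = (-4.0000, -2.0000, -1.6000)
rate change Δω = (-0.00866667, 0.03220000, 0.00142222)
applied torque τ = (-0.0500, 0.0500, 0.0100)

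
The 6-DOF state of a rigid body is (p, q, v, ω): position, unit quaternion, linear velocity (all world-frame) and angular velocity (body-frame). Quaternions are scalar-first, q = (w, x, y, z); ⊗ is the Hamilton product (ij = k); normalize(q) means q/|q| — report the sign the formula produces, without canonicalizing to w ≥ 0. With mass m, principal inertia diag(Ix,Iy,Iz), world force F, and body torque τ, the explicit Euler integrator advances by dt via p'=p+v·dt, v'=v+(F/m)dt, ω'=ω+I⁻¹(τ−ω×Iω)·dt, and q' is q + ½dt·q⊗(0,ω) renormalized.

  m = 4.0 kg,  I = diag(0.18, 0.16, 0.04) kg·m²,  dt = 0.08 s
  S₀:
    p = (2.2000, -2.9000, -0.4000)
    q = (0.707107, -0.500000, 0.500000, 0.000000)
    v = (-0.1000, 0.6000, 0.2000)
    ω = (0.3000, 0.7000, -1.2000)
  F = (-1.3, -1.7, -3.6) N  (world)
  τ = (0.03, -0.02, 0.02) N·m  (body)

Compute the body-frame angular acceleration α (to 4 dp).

precession coupling ω×(Iω) = (0.1008, -0.0504, -0.0042)
angular accel α = (-0.3933, 0.1900, 0.6050)

α = (-0.3933, 0.1900, 0.6050)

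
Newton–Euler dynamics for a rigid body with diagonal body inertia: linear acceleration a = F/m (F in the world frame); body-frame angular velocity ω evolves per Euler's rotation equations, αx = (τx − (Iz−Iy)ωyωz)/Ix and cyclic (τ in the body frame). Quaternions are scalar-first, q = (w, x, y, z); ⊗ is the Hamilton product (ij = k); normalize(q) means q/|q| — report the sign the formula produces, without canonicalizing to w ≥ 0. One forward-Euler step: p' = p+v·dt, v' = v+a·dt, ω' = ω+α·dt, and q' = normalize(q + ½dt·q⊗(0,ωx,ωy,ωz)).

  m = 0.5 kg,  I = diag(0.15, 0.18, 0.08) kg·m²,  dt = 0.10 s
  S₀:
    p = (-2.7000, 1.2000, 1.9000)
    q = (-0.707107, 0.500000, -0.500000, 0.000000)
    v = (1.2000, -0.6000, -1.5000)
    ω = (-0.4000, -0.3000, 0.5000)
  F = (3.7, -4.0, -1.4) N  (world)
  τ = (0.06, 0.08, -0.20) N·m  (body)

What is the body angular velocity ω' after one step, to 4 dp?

ω' = (-0.3700, -0.2478, 0.2455)

precession coupling ω×(Iω) = (0.0150, -0.0140, 0.0036)
angular accel α = (0.3000, 0.5222, -2.5450)
ω' = ω + α·dt = (-0.3700, -0.2478, 0.2455)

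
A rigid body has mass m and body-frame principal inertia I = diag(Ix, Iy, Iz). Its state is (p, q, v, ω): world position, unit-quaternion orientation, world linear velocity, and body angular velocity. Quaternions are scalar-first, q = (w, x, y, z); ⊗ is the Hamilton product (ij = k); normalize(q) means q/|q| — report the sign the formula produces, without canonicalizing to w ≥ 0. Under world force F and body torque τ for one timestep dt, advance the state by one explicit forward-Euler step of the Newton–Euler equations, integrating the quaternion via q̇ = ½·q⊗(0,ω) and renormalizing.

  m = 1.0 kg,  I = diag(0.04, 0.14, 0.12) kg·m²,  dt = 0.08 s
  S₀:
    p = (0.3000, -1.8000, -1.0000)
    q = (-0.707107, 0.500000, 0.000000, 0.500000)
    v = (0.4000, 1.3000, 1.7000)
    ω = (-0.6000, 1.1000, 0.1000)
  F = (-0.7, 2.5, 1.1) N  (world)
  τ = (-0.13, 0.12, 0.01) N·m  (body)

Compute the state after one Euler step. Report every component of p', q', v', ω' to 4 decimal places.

p' = (0.3320, -1.6960, -0.8640)
q' = (-0.6962, 0.4943, -0.0451, 0.5185)
v' = (0.3440, 1.5000, 1.7880)
ω' = (-0.8556, 1.1658, 0.1507)

α = I⁻¹(τ − ω×Iω) = (-3.1950, 0.8229, 0.6333)
new body rate ω' = (-0.8556, 1.1658, 0.1507)
q⊗(0,ω) = (0.2500000, -0.1257358, -1.1278177, 0.4792893)
q + ½dt·q⊗(0,ω), renormalized = (-0.6962, 0.4943, -0.0451, 0.5185)
linear accel F/m = (-0.7000, 2.5000, 1.1000)
p' = p + v·dt = (0.3320, -1.6960, -0.8640)
v' = v + a·dt = (0.3440, 1.5000, 1.7880)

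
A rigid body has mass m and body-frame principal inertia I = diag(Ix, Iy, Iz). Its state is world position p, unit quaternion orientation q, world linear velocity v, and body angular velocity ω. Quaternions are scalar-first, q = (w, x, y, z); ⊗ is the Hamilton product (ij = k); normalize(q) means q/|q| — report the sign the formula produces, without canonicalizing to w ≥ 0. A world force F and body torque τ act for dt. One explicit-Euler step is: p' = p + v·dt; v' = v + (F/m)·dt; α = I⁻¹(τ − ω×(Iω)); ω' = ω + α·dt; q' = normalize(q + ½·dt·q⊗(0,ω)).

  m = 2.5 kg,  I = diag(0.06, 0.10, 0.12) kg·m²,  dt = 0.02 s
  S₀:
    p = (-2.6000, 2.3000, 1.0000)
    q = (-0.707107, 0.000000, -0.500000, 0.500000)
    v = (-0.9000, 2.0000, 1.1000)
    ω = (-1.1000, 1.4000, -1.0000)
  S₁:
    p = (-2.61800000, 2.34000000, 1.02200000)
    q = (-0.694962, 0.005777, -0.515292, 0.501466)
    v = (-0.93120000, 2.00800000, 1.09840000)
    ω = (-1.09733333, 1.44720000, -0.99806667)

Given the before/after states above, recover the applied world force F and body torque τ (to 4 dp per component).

Δv = v₁−v₀ = (-0.03120000, 0.00800000, -0.00160000)
applied force F = (-3.9000, 1.0000, -0.2000)
ω₁ − ω₀ = (0.00266667, 0.04720000, 0.00193333)
I·α + gyro = (-0.0200, 0.1700, -0.0500)

F = (-3.9000, 1.0000, -0.2000)
τ = (-0.0200, 0.1700, -0.0500)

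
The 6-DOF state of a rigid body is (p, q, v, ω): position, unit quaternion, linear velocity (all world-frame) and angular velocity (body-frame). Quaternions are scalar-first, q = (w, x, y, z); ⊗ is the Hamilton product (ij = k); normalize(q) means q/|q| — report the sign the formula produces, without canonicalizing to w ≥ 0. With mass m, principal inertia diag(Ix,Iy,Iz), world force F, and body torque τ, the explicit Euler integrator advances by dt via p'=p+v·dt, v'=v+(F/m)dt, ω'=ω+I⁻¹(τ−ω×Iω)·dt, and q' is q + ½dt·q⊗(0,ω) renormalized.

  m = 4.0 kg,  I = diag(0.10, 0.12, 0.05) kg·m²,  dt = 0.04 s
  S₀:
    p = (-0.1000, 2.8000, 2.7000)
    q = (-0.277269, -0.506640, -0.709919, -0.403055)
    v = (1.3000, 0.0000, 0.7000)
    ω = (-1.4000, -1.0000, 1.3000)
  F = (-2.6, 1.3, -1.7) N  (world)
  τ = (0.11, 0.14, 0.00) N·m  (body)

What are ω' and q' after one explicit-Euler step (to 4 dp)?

ω' = (-1.3924, -0.9230, 1.2776)
q' = (-0.2949, -0.5249, -0.6793, -0.4196)

(τ − ω×Iω)/I = (0.1900, 1.9250, -0.5600)
new body rate ω' = (-1.3924, -0.9230, 1.2776)
q⊗(0,ω) = (-0.8952435, -0.9377731, 1.5001780, -0.8476963)
updated quaternion q' = (-0.2949, -0.5249, -0.6793, -0.4196)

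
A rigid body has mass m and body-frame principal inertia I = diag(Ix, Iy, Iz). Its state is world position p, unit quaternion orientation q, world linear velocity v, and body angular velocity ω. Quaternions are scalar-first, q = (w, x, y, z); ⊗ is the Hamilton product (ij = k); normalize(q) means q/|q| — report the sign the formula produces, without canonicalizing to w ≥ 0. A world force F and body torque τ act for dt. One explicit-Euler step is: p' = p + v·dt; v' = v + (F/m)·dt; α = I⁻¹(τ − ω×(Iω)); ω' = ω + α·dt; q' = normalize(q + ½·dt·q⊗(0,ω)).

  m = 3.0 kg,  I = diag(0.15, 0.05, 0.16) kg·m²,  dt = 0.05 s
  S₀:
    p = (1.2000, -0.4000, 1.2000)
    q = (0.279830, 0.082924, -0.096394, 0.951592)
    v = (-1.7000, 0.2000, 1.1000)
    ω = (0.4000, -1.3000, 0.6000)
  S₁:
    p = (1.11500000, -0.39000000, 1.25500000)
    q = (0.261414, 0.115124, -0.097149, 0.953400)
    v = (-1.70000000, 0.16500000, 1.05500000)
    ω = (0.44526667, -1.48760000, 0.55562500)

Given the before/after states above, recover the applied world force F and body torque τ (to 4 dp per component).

rate change Δω = (0.04526667, -0.18760000, -0.04437500)
ω₀×(Iω₀) = (-0.0858, -0.0024, 0.0520)
applied torque τ = (0.0500, -0.1900, -0.0900)
v₁ − v₀ = (0.00000000, -0.03500000, -0.04500000)
F = m·Δv/dt = (0.0000, -2.1000, -2.7000)

F = (0.0000, -2.1000, -2.7000)
τ = (0.0500, -0.1900, -0.0900)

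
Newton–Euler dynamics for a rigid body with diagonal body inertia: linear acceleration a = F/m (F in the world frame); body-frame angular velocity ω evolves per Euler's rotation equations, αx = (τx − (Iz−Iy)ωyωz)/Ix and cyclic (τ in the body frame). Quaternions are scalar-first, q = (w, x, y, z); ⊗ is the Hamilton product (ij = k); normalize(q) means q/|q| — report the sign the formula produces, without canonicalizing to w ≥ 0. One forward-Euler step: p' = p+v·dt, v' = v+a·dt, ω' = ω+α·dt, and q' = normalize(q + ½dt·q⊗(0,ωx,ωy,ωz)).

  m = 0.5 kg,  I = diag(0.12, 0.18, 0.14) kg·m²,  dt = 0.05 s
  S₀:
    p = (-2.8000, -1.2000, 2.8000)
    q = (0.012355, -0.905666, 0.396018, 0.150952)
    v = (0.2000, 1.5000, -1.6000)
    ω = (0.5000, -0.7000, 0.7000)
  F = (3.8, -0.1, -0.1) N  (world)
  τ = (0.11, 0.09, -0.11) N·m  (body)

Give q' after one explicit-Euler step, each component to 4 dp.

q' = (0.0280, -0.8956, 0.4134, 0.1620)

2q̇ = q⊗(0,ω) = (0.6243792, 0.3890565, 0.7007937, 0.4446057)
q + ½dt·q⊗(0,ω), renormalized = (0.0280, -0.8956, 0.4134, 0.1620)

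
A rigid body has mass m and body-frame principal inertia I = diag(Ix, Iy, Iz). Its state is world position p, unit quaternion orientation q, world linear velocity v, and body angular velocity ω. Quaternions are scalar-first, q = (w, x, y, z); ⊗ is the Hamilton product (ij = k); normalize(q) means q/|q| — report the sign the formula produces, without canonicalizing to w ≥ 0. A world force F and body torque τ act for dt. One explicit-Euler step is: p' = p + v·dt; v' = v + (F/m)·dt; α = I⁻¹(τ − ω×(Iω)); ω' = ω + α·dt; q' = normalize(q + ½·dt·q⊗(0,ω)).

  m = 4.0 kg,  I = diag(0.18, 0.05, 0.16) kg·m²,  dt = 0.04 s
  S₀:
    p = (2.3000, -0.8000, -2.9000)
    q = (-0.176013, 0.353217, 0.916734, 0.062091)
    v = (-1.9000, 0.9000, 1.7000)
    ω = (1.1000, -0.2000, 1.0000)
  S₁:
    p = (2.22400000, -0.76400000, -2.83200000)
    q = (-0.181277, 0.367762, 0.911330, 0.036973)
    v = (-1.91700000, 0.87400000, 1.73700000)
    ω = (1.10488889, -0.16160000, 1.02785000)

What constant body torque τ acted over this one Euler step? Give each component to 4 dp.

ω₁ − ω₀ = (0.00488889, 0.03840000, 0.02785000)
ω₀×(Iω₀) = (-0.0220, 0.0220, 0.0286)
τ = I·(Δω/dt) + ω₀×(Iω₀) = (0.0000, 0.0700, 0.1400)

τ = (0.0000, 0.0700, 0.1400)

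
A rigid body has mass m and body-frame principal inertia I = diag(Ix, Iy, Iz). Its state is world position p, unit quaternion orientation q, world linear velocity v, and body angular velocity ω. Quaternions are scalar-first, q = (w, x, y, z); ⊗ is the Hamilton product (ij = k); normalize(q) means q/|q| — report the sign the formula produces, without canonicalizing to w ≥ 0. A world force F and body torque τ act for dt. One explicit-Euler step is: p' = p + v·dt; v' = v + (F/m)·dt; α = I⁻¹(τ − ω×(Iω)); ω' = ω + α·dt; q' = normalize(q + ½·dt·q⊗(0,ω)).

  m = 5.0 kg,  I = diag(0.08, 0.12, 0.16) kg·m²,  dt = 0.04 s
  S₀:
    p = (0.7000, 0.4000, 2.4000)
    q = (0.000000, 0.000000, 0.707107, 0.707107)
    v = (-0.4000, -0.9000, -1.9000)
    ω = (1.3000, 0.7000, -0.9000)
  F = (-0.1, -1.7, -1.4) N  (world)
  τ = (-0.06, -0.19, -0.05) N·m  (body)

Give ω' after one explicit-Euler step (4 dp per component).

ω×(Iω) gyroscopic = (-0.0252, 0.0936, 0.0364)
(τ − ω×Iω)/I = (-0.4350, -2.3633, -0.5400)
ω + α·dt = (1.2826, 0.6055, -0.9216)

ω' = (1.2826, 0.6055, -0.9216)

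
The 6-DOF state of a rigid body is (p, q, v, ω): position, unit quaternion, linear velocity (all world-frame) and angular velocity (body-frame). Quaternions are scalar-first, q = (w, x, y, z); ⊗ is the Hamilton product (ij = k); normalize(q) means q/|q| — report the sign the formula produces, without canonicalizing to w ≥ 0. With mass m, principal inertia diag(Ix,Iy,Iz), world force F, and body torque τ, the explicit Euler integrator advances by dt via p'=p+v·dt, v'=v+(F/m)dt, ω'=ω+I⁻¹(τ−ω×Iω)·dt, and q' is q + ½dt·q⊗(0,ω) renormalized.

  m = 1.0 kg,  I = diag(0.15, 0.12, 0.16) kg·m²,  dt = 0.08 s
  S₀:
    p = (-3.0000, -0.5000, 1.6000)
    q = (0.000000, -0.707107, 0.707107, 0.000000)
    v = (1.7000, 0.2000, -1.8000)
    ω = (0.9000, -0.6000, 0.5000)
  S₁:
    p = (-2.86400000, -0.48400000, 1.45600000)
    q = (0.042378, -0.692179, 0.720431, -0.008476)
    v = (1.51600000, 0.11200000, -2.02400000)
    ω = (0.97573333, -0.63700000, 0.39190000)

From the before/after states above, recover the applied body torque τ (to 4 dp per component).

Δω = ω₁−ω₀ = (0.07573333, -0.03700000, -0.10810000)
τ = I·(Δω/dt) + ω₀×(Iω₀) = (0.1300, -0.0600, -0.2000)

τ = (0.1300, -0.0600, -0.2000)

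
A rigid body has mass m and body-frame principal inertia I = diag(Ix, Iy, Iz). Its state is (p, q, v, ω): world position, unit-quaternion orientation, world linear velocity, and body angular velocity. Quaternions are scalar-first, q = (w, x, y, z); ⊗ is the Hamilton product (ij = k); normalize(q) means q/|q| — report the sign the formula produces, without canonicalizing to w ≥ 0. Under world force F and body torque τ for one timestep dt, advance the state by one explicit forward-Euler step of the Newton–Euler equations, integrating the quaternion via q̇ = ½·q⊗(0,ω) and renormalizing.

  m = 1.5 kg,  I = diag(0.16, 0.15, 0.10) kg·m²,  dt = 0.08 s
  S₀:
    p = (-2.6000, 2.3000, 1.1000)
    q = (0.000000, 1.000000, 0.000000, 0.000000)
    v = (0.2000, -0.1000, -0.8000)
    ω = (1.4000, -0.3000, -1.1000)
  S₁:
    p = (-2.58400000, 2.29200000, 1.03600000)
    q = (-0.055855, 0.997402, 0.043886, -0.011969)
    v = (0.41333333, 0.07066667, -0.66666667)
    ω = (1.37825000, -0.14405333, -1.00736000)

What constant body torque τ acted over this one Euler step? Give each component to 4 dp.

Δω = ω₁−ω₀ = (-0.02175000, 0.15594667, 0.09264000)
ω₀×(Iω₀) = (-0.0165, -0.0924, 0.0042)
I·α + gyro = (-0.0600, 0.2000, 0.1200)

τ = (-0.0600, 0.2000, 0.1200)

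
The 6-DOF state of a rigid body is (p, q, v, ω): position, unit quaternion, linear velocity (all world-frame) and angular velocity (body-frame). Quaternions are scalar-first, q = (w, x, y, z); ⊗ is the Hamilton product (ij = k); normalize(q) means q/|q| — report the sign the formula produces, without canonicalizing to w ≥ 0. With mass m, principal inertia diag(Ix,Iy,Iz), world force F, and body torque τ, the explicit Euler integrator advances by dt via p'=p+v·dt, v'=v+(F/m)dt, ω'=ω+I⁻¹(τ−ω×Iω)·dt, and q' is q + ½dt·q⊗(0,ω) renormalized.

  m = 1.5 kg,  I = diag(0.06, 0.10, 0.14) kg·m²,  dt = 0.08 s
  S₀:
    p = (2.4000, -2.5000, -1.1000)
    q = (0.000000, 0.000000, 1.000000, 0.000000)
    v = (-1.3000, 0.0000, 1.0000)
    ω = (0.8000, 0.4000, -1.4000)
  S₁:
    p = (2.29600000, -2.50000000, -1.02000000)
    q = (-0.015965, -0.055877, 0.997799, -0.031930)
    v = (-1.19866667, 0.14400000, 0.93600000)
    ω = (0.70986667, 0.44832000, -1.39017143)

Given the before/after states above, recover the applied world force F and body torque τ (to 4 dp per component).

F = (1.9000, 2.7000, -1.2000)
τ = (-0.0900, 0.1500, 0.0300)

Δω = ω₁−ω₀ = (-0.09013333, 0.04832000, 0.00982857)
gyro term ω₀×Iω₀ = (-0.0224, 0.0896, 0.0128)
applied torque τ = (-0.0900, 0.1500, 0.0300)
Δv = v₁−v₀ = (0.10133333, 0.14400000, -0.06400000)
F = m·Δv/dt = (1.9000, 2.7000, -1.2000)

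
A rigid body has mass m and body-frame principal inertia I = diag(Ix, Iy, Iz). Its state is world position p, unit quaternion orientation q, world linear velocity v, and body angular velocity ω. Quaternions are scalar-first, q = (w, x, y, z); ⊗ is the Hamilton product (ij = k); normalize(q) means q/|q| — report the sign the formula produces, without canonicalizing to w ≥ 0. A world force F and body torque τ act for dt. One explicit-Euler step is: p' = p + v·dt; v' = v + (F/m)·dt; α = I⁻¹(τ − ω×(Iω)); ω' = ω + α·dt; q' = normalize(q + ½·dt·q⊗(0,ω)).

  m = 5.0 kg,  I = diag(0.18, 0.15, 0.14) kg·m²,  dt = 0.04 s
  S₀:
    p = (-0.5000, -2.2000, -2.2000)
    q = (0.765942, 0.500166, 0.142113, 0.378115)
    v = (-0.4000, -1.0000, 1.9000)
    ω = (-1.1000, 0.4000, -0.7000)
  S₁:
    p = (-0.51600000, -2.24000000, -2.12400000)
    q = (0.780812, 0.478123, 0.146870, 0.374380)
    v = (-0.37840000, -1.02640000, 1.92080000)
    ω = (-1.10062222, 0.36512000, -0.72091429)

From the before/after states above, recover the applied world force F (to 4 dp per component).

F = (2.7000, -3.3000, 2.6000)

Δv = v₁−v₀ = (0.02160000, -0.02640000, 0.02080000)
applied force F = (2.7000, -3.3000, 2.6000)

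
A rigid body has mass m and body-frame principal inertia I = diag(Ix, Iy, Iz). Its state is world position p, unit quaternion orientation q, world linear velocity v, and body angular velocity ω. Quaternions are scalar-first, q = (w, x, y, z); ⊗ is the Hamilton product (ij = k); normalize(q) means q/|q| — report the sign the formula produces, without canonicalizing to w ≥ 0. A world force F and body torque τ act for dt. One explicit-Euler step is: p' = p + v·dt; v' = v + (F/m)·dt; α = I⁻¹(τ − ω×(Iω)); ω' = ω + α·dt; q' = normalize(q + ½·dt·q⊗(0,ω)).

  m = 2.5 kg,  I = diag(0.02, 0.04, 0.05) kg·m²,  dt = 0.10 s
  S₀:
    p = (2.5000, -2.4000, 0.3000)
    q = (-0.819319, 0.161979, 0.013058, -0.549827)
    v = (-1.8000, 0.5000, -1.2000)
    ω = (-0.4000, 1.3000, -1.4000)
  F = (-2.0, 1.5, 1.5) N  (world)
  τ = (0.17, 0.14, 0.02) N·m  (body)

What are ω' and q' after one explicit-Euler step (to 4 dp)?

gyro term ω×Iω = (-0.0182, -0.0168, -0.0104)
angular accel α = (9.4100, 3.9200, 0.6080)
new body rate ω' = (0.5410, 1.6920, -1.3392)
2q̇ = q⊗(0,ω) = (-0.7219416, 1.0242215, -0.6184133, 1.3628425)
q' = normalize(q + ½dt·q⊗(0,ω)) = (-0.8514, 0.2122, -0.0178, -0.4794)

ω' = (0.5410, 1.6920, -1.3392)
q' = (-0.8514, 0.2122, -0.0178, -0.4794)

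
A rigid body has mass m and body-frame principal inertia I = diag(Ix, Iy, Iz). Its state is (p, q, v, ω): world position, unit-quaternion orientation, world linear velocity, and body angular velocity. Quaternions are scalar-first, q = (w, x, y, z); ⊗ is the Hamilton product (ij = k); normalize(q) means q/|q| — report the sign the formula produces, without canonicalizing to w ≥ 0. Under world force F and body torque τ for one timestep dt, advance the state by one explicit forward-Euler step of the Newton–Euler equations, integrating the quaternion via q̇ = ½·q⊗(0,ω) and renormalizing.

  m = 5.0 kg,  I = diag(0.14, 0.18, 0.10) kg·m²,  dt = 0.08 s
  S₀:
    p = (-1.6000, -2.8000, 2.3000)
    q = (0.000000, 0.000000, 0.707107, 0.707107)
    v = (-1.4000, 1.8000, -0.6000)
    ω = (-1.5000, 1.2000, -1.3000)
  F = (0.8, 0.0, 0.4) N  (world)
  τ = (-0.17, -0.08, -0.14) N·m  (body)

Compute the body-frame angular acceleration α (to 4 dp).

α = (-2.1057, -0.8778, -0.6800)

ω×(Iω) gyroscopic = (0.1248, 0.0780, -0.0720)
(τ − ω×Iω)/I = (-2.1057, -0.8778, -0.6800)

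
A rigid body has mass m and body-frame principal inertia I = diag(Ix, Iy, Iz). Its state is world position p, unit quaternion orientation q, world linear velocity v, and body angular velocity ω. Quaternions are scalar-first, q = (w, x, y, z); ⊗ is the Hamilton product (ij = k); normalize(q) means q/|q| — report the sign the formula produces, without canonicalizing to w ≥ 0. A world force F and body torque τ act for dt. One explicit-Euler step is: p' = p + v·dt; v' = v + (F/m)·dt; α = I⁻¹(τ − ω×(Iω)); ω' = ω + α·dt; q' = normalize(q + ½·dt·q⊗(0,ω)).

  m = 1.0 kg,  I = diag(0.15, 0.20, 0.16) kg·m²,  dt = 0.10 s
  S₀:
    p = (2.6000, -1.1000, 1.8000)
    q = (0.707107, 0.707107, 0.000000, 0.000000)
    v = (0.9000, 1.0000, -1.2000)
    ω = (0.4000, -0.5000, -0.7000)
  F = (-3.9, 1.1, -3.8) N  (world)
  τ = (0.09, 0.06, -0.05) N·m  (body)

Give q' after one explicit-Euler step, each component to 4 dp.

q' = (0.6922, 0.7204, 0.0071, -0.0424)

2q̇ = q⊗(0,ω) = (-0.2828428, 0.2828428, 0.1414214, -0.8485284)
q + ½dt·q⊗(0,ω), renormalized = (0.6922, 0.7204, 0.0071, -0.0424)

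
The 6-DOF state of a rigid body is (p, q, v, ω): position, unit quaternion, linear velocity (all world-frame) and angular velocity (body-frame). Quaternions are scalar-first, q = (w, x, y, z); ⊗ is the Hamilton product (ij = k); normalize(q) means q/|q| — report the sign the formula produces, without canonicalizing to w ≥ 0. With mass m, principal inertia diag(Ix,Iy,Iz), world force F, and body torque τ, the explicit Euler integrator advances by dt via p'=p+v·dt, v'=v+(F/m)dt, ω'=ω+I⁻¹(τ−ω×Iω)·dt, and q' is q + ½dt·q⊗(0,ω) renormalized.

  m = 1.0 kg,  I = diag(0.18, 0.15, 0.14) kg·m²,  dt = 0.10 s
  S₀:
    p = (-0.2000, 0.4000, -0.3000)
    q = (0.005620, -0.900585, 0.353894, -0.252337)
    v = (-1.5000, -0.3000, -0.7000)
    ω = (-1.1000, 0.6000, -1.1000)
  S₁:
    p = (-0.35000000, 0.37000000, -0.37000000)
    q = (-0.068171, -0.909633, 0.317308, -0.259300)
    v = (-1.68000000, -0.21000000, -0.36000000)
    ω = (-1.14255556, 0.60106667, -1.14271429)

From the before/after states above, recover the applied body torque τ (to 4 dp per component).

Δω = ω₁−ω₀ = (-0.04255556, 0.00106667, -0.04271429)
applied torque τ = (-0.0700, 0.0500, -0.0400)

τ = (-0.0700, 0.0500, -0.0400)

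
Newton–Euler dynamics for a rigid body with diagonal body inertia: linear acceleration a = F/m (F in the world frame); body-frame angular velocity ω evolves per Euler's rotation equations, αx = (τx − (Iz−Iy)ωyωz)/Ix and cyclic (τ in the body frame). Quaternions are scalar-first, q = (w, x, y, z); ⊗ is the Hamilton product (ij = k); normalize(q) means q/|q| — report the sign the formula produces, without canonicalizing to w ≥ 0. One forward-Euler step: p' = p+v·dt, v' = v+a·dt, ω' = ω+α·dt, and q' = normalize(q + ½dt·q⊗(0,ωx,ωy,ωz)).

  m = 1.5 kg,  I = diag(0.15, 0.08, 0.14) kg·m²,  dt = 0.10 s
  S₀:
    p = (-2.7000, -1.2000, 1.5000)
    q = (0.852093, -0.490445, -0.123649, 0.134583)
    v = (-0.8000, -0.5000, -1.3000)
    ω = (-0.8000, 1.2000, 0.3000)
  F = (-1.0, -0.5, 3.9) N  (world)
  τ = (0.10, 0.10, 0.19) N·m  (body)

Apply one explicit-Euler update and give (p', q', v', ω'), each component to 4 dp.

p' = (-2.7800, -1.2500, 1.3700)
q' = (0.8356, -0.5330, -0.0704, 0.1127)
v' = (-0.8667, -0.5333, -1.0400)
ω' = (-0.7477, 1.3280, 0.3877)

linear accel F/m = (-0.6667, -0.3333, 2.6000)
new position p' = (-2.7800, -1.2500, 1.3700)
v + (F/m)dt = (-0.8667, -0.5333, -1.0400)
precession coupling ω×(Iω) = (0.0216, -0.0024, 0.0672)
α = I⁻¹(τ − ω×Iω) = (0.5227, 1.2800, 0.8771)
new body rate ω' = (-0.7477, 1.3280, 0.3877)
2q̇ = q⊗(0,ω) = (-0.2843521, -0.8802687, 1.0619787, -0.4318253)
q + ½dt·q⊗(0,ω), renormalized = (0.8356, -0.5330, -0.0704, 0.1127)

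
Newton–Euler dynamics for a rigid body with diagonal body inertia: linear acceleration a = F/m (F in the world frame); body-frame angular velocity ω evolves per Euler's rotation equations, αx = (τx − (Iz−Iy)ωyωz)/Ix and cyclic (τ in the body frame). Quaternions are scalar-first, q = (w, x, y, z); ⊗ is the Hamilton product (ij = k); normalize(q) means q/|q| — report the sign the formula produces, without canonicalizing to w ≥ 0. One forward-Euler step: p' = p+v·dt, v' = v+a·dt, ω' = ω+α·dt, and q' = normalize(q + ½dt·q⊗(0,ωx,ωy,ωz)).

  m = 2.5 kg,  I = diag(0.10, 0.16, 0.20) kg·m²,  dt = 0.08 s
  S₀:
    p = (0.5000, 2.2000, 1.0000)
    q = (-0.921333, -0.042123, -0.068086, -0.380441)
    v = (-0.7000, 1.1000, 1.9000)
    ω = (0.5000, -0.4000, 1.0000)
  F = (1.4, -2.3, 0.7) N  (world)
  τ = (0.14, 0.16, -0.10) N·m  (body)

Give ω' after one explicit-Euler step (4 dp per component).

ω' = (0.6248, -0.2950, 0.9648)

precession coupling ω×(Iω) = (-0.0160, -0.0500, -0.0120)
angular accel α = (1.5600, 1.3125, -0.4400)
ω + α·dt = (0.6248, -0.2950, 0.9648)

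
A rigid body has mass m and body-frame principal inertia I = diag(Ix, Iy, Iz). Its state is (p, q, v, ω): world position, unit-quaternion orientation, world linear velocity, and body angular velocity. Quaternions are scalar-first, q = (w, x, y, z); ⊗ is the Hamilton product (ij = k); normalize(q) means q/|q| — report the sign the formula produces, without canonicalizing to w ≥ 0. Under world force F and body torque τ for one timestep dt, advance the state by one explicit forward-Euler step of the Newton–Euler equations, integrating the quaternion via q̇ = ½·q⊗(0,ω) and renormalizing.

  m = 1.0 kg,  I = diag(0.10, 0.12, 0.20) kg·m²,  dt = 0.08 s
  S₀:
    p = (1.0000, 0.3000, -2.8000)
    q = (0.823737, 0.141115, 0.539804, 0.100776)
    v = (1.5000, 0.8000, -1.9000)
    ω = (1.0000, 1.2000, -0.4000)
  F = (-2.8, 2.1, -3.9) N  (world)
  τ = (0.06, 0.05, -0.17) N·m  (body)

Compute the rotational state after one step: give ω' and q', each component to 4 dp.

α = I⁻¹(τ − ω×Iω) = (0.9840, 0.0833, -0.9700)
ω + α·dt = (1.0787, 1.2067, -0.4776)
q⊗(0,ω) = (-0.7485694, 0.4868842, 1.1457064, -0.6999608)
q' = normalize(q + ½dt·q⊗(0,ω)) = (0.7921, 0.1603, 0.5844, 0.0726)

ω' = (1.0787, 1.2067, -0.4776)
q' = (0.7921, 0.1603, 0.5844, 0.0726)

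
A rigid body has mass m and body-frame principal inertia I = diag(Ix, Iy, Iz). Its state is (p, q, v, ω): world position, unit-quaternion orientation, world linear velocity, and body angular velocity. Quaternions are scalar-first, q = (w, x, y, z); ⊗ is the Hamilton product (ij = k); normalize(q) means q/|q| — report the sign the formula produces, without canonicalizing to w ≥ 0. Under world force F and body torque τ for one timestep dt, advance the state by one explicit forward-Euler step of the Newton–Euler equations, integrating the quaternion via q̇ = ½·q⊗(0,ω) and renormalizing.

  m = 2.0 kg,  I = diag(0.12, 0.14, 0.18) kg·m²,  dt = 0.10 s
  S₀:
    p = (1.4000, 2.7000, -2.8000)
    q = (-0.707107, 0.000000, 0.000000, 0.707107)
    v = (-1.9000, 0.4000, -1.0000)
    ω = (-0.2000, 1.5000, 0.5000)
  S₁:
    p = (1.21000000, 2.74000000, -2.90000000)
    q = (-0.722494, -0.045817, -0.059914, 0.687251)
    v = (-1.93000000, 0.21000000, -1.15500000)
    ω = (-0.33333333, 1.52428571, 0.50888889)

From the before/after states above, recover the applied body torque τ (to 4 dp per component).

τ = (-0.1300, 0.0400, 0.0100)

ω₁ − ω₀ = (-0.13333333, 0.02428571, 0.00888889)
gyro term ω₀×Iω₀ = (0.0300, 0.0060, -0.0060)
τ = I·(Δω/dt) + ω₀×(Iω₀) = (-0.1300, 0.0400, 0.0100)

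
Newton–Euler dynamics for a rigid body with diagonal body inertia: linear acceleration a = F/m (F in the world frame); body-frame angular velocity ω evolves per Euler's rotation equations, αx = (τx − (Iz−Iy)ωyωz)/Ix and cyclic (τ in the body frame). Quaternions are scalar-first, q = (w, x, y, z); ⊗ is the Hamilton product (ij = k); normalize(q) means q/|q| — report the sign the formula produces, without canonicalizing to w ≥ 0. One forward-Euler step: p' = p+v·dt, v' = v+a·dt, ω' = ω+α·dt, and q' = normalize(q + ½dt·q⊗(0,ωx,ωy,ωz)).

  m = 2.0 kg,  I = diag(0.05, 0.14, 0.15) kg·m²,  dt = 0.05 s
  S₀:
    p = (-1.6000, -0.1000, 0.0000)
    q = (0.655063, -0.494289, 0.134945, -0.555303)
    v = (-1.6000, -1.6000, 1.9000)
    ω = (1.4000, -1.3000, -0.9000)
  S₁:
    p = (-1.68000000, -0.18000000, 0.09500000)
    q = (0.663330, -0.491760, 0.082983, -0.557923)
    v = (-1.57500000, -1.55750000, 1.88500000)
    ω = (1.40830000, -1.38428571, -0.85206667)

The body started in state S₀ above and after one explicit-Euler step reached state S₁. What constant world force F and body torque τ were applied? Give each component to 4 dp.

F = (1.0000, 1.7000, -0.6000)
τ = (0.0200, -0.1100, -0.0200)

ω₁ − ω₀ = (0.00830000, -0.08428571, 0.04793333)
gyro term ω₀×Iω₀ = (0.0117, 0.1260, -0.1638)
applied torque τ = (0.0200, -0.1100, -0.0200)
velocity change Δv = (0.02500000, 0.04250000, -0.01500000)
m·(v₁−v₀)/dt = (1.0000, 1.7000, -0.6000)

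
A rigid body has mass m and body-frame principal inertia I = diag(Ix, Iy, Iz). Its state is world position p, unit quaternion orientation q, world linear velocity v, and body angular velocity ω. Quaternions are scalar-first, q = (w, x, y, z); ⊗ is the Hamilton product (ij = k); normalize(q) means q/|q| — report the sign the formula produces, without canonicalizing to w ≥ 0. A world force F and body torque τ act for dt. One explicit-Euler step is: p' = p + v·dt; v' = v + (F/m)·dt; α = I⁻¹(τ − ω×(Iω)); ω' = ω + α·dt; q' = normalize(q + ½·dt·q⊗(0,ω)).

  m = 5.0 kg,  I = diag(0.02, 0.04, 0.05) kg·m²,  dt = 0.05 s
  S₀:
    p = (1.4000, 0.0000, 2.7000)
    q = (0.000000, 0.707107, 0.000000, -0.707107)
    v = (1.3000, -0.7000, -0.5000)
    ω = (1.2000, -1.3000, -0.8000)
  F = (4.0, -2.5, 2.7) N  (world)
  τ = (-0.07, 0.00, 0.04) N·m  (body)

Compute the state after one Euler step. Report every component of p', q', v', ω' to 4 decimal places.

p' = p + v·dt = (1.4650, -0.0350, 2.6750)
v + (F/m)dt = (1.3400, -0.7250, -0.4730)
angular accel α = (-4.0200, -0.7200, 1.4240)
ω + α·dt = (0.9990, -1.3360, -0.7288)
2q̇ = q⊗(0,ω) = (-1.4142140, -0.9192391, -0.2828428, -0.9192391)
updated quaternion q' = (-0.0353, 0.6833, -0.0071, -0.7292)

p' = (1.4650, -0.0350, 2.6750)
q' = (-0.0353, 0.6833, -0.0071, -0.7292)
v' = (1.3400, -0.7250, -0.4730)
ω' = (0.9990, -1.3360, -0.7288)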